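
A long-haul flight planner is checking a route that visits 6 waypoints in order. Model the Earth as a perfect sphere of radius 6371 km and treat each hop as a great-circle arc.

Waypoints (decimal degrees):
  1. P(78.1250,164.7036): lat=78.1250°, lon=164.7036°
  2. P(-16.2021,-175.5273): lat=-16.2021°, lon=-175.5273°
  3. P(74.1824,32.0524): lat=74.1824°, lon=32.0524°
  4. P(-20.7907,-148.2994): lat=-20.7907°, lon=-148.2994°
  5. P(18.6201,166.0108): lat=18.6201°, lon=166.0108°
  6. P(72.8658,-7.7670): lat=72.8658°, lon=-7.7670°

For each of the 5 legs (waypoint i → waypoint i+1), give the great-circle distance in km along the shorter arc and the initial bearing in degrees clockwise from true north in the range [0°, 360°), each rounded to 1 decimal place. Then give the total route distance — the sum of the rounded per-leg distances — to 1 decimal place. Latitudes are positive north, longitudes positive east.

Leg 1: φ1=1.3635385, φ2=-0.2827800, Δφ=-1.6463185, Δλ=-5.9381494 rad; a=sin²(Δφ/2)+cosφ1·cosφ2·sin²(Δλ/2)=0.5435482612; c=2·atan2(√a, √(1-a))=1.658003343; dist=6371·c=10563.139 ≈ 10563.1 km; running total=10563.1 km
Leg 1 bearing: y=sinΔλ·cosφ2=0.32479710, x=cosφ1·sinφ2-sinφ1·cosφ2·cosΔλ=-0.94176485; θ=atan2(y, x)=160.9716° ≈ 161.0°
Leg 2: φ1=-0.2827800, φ2=1.2947271, Δφ=1.5775071, Δλ=3.6229492 rad; a=sin²(Δφ/2)+cosφ1·cosφ2·sin²(Δλ/2)=0.7502337753; c=2·atan2(√a, √(1-a))=2.094935067; dist=6371·c=13346.831 ≈ 13346.8 km; running total=23909.9 km
Leg 2 bearing: y=sinΔλ·cosφ2=-0.12619770, x=cosφ1·sinφ2-sinφ1·cosφ2·cosΔλ=0.85650824; θ=atan2(y, x)=-8.3816° <0 so +360° → 351.6184° ≈ 351.6°
Leg 3: φ1=1.2947271, φ2=-0.3628662, Δφ=-1.6575933, Δλ=-3.1477327 rad; a=sin²(Δφ/2)+cosφ1·cosφ2·sin²(Δλ/2)=0.7981681816; c=2·atan2(√a, √(1-a))=2.209725711; dist=6371·c=14078.163 ≈ 14078.2 km; running total=37988.1 km
Leg 3 bearing: y=sinΔλ·cosφ2=0.00574021, x=cosφ1·sinφ2-sinφ1·cosφ2·cosΔλ=0.80271414; θ=atan2(y, x)=0.4097° ≈ 0.4°
Leg 4: φ1=-0.3628662, φ2=0.3249821, Δφ=0.6878482, Δλ=5.4857479 rad; a=sin²(Δφ/2)+cosφ1·cosφ2·sin²(Δλ/2)=0.2472308249; c=2·atan2(√a, √(1-a))=1.040790521; dist=6371·c=6630.876 ≈ 6630.9 km; running total=44619.0 km
Leg 4 bearing: y=sinΔλ·cosφ2=-0.67811300, x=cosφ1·sinφ2-sinφ1·cosφ2·cosΔλ=0.53347327; θ=atan2(y, x)=-51.8078° <0 so +360° → 308.1922° ≈ 308.2°
Leg 5: φ1=0.3249821, φ2=1.2717481, Δφ=0.9467661, Δλ=-3.0329948 rad; a=sin²(Δφ/2)+cosφ1·cosφ2·sin²(Δλ/2)=0.4862121823; c=2·atan2(√a, √(1-a))=1.543217195; dist=6371·c=9831.837 ≈ 9831.8 km; running total=54450.8 km
Leg 5 bearing: y=sinΔλ·cosφ2=-0.03193126, x=cosφ1·sinφ2-sinφ1·cosφ2·cosΔλ=0.99910959; θ=atan2(y, x)=-1.8305° <0 so +360° → 358.1695° ≈ 358.2°

Leg 1: dist=10563.1 km, bearing=161.0°
Leg 2: dist=13346.8 km, bearing=351.6°
Leg 3: dist=14078.2 km, bearing=0.4°
Leg 4: dist=6630.9 km, bearing=308.2°
Leg 5: dist=9831.8 km, bearing=358.2°
Total: 54450.8 km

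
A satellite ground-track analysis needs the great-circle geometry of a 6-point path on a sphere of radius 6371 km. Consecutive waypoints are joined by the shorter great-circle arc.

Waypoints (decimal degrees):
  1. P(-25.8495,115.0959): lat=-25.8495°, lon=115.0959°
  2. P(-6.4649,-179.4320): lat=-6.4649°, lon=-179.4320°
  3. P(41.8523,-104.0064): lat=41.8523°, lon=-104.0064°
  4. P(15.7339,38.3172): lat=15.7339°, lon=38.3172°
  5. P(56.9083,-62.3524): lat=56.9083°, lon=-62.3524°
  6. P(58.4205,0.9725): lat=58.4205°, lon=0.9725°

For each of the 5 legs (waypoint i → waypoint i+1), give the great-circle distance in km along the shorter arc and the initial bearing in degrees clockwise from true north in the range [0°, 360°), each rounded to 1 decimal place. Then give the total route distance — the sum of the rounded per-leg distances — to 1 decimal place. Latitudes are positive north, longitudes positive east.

Leg 1: dist=7243.8 km, bearing=85.0°
Leg 2: dist=9298.1 km, bearing=46.5°
Leg 3: dist=12536.0 km, bearing=39.6°
Leg 4: dist=9177.7 km, bearing=327.2°
Leg 5: dist=3629.2 km, bearing=60.2°
Total: 41884.8 km

Leg 1: φ1=-0.4511589, φ2=-0.1128338, Δφ=0.3383251, Δλ=-5.1404816 rad; a=sin²(Δφ/2)+cosφ1·cosφ2·sin²(Δλ/2)=0.2898423733; c=2·atan2(√a, √(1-a))=1.137003601; dist=6371·c=7243.8499 ≈ 7243.8 km; running total=7243.8 km
Leg 1 bearing: y=sinΔλ·cosφ2=0.90397409, x=cosφ1·sinφ2-sinφ1·cosφ2·cosΔλ=0.07852348; θ=atan2(y, x)=85.0355° ≈ 85.0°
Leg 2: φ1=-0.1128338, φ2=0.7304604, Δφ=0.8432942, Δλ=1.3164251 rad; a=sin²(Δφ/2)+cosφ1·cosφ2·sin²(Δλ/2)=0.4444401296; c=2·atan2(√a, √(1-a))=1.459446629; dist=6371·c=9298.134 ≈ 9298.1 km; running total=16541.9 km
Leg 2 bearing: y=sinΔλ·cosφ2=0.72089871, x=cosφ1·sinφ2-sinφ1·cosφ2·cosΔλ=0.68407416; θ=atan2(y, x)=46.5014° ≈ 46.5°
Leg 3: φ1=0.7304604, φ2=0.2746084, Δφ=-0.4558521, Δλ=2.4840154 rad; a=sin²(Δφ/2)+cosφ1·cosφ2·sin²(Δλ/2)=0.6932633429; c=2·atan2(√a, √(1-a))=1.967658918; dist=6371·c=12535.955 ≈ 12536.0 km; running total=29077.9 km
Leg 3 bearing: y=sinΔλ·cosφ2=0.58830028, x=cosφ1·sinφ2-sinφ1·cosφ2·cosΔλ=0.71028156; θ=atan2(y, x)=39.6337° ≈ 39.6°
Leg 4: φ1=0.2746084, φ2=0.9932372, Δφ=0.7186288, Δλ=-1.7570160 rad; a=sin²(Δφ/2)+cosφ1·cosφ2·sin²(Δλ/2)=0.4350562736; c=2·atan2(√a, √(1-a))=1.440540857; dist=6371·c=9177.686 ≈ 9177.7 km; running total=38255.6 km
Leg 4 bearing: y=sinΔλ·cosφ2=-0.53654124, x=cosφ1·sinφ2-sinφ1·cosφ2·cosΔλ=0.83381818; θ=atan2(y, x)=-32.7603° <0 so +360° → 327.2397° ≈ 327.2°
Leg 5: φ1=0.9932372, φ2=1.0196301, Δφ=0.0263929, Δλ=1.1052280 rad; a=sin²(Δφ/2)+cosφ1·cosφ2·sin²(Δλ/2)=0.0789549297; c=2·atan2(√a, √(1-a))=0.569649359; dist=6371·c=3629.236 ≈ 3629.2 km; running total=41884.8 km
Leg 5 bearing: y=sinΔλ·cosφ2=0.46794395, x=cosφ1·sinφ2-sinφ1·cosφ2·cosΔλ=0.26816534; θ=atan2(y, x)=60.1842° ≈ 60.2°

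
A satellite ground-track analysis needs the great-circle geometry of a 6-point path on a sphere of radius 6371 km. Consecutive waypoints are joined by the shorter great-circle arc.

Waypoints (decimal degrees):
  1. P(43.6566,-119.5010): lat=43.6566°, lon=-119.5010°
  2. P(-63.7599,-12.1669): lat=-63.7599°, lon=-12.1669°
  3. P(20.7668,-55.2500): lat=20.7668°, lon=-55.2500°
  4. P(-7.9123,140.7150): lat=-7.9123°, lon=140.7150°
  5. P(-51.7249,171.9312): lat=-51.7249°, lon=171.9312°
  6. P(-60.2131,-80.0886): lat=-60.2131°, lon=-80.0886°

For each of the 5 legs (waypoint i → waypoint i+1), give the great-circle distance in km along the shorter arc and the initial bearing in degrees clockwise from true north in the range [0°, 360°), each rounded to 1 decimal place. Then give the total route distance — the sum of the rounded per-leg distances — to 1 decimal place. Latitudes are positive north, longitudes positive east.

Leg 1: dist=15078.3 km, bearing=142.9°
Leg 2: dist=10110.0 km, bearing=320.3°
Leg 3: dist=17782.4 km, bearing=307.5°
Leg 4: dist=5642.5 km, bearing=155.5°
Leg 5: dist=6015.9 km, bearing=144.3°
Total: 54629.1 km

Leg 1: φ1=0.7619514, φ2=-1.1128202, Δφ=-1.8747716, Δλ=1.8733334 rad; a=sin²(Δφ/2)+cosφ1·cosφ2·sin²(Δλ/2)=0.8572504380; c=2·atan2(√a, √(1-a))=2.366706766; dist=6371·c=15078.289 ≈ 15078.3 km; running total=15078.3 km
Leg 1 bearing: y=sinΔλ·cosφ2=0.42205361, x=cosφ1·sinφ2-sinφ1·cosφ2·cosΔλ=-0.55799574; θ=atan2(y, x)=142.8971° ≈ 142.9°
Leg 2: φ1=-1.1128202, φ2=0.3624490, Δφ=1.4752692, Δλ=-0.7519419 rad; a=sin²(Δφ/2)+cosφ1·cosφ2·sin²(Δλ/2)=0.5080440576; c=2·atan2(√a, √(1-a))=1.586885136; dist=6371·c=10110.045 ≈ 10110.0 km; running total=25188.3 km
Leg 2 bearing: y=sinΔλ·cosφ2=-0.63868095, x=cosφ1·sinφ2-sinφ1·cosφ2·cosΔλ=0.76930346; θ=atan2(y, x)=-39.6997° <0 so +360° → 320.3003° ≈ 320.3°
Leg 3: φ1=0.3624490, φ2=-0.1380957, Δφ=-0.5005447, Δλ=3.4202345 rad; a=sin²(Δφ/2)+cosφ1·cosφ2·sin²(Δλ/2)=0.9696086267; c=2·atan2(√a, √(1-a))=2.791139565; dist=6371·c=17782.350 ≈ 17782.4 km; running total=42970.7 km
Leg 3 bearing: y=sinΔλ·cosφ2=-0.27243161, x=cosφ1·sinφ2-sinφ1·cosφ2·cosΔλ=0.20893054; θ=atan2(y, x)=-52.5150° <0 so +360° → 307.4850° ≈ 307.5°
Leg 4: φ1=-0.1380957, φ2=-0.9027698, Δφ=-0.7646741, Δλ=0.5448255 rad; a=sin²(Δφ/2)+cosφ1·cosφ2·sin²(Δλ/2)=0.1836109085; c=2·atan2(√a, √(1-a))=0.885660512; dist=6371·c=5642.543 ≈ 5642.5 km; running total=48613.2 km
Leg 4 bearing: y=sinΔλ·cosφ2=0.32103537, x=cosφ1·sinφ2-sinφ1·cosφ2·cosΔλ=-0.70464747; θ=atan2(y, x)=155.5061° ≈ 155.5°
Leg 5: φ1=-0.9027698, φ2=-1.0509168, Δφ=-0.1481470, Δλ=-4.3985753 rad; a=sin²(Δφ/2)+cosφ1·cosφ2·sin²(Δλ/2)=0.2068326954; c=2·atan2(√a, √(1-a))=0.944269724; dist=6371·c=6015.942 ≈ 6015.9 km; running total=54629.1 km
Leg 5 bearing: y=sinΔλ·cosφ2=0.47251464, x=cosφ1·sinφ2-sinφ1·cosφ2·cosΔλ=-0.65798301; θ=atan2(y, x)=144.3169° ≈ 144.3°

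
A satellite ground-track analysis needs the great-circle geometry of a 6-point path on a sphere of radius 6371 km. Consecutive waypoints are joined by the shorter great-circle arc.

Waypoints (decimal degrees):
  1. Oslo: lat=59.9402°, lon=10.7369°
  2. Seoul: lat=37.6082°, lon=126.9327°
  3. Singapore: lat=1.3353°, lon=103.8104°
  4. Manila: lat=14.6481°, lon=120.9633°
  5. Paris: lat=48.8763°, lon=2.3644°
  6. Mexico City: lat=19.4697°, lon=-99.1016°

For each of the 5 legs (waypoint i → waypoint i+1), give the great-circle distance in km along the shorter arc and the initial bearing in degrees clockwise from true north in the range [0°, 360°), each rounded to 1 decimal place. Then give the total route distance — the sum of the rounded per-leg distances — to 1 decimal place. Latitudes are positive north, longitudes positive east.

Leg 1: dist=7709.0 km, bearing=49.4°
Leg 2: dist=4675.5 km, bearing=215.9°
Leg 3: dist=2396.1 km, bearing=51.0°
Leg 4: dist=10736.0 km, bearing=324.5°
Leg 5: dist=9191.0 km, bearing=291.3°
Total: 34707.6 km

Leg 1: φ1=1.0461538, φ2=0.6563869, Δφ=-0.3897669, Δλ=2.0279993 rad; a=sin²(Δφ/2)+cosφ1·cosφ2·sin²(Δλ/2)=0.3234951366; c=2·atan2(√a, √(1-a))=1.210010340; dist=6371·c=7708.976 ≈ 7709.0 km; running total=7709.0 km
Leg 1 bearing: y=sinΔλ·cosφ2=0.71083579, x=cosφ1·sinφ2-sinφ1·cosφ2·cosΔλ=0.60835566; θ=atan2(y, x)=49.4420° ≈ 49.4°
Leg 2: φ1=0.6563869, φ2=0.0233054, Δφ=-0.6330815, Δλ=-0.4035603 rad; a=sin²(Δφ/2)+cosφ1·cosφ2·sin²(Δλ/2)=0.1287065670; c=2·atan2(√a, √(1-a))=0.733871757; dist=6371·c=4675.497 ≈ 4675.5 km; running total=12384.5 km
Leg 2 bearing: y=sinΔλ·cosφ2=-0.39258845, x=cosφ1·sinφ2-sinφ1·cosφ2·cosΔλ=-0.54262239; θ=atan2(y, x)=-144.1142° <0 so +360° → 215.8858° ≈ 215.9°
Leg 3: φ1=0.0233054, φ2=0.2556576, Δφ=0.2323522, Δλ=0.2993746 rad; a=sin²(Δφ/2)+cosφ1·cosφ2·sin²(Δλ/2)=0.0349470229; c=2·atan2(√a, √(1-a))=0.376095113; dist=6371·c=2396.102 ≈ 2396.1 km; running total=14780.6 km
Leg 3 bearing: y=sinΔλ·cosφ2=0.28533686, x=cosφ1·sinφ2-sinφ1·cosφ2·cosΔλ=0.23126996; θ=atan2(y, x)=50.9747° ≈ 51.0°
Leg 4: φ1=0.2556576, φ2=0.8530524, Δφ=0.5973948, Δλ=-2.0699413 rad; a=sin²(Δφ/2)+cosφ1·cosφ2·sin²(Δλ/2)=0.5570461102; c=2·atan2(√a, √(1-a))=1.685137532; dist=6371·c=10736.011 ≈ 10736.0 km; running total=25516.6 km
Leg 4 bearing: y=sinΔλ·cosφ2=-0.57744394, x=cosφ1·sinφ2-sinφ1·cosφ2·cosΔλ=0.80841911; θ=atan2(y, x)=-35.5378° <0 so +360° → 324.4622° ≈ 324.5°
Leg 5: φ1=0.8530524, φ2=0.3398104, Δφ=-0.5132420, Δλ=-1.7709158 rad; a=sin²(Δφ/2)+cosφ1·cosφ2·sin²(Δλ/2)=0.4360924895; c=2·atan2(√a, √(1-a))=1.442630710; dist=6371·c=9191.000 ≈ 9191.0 km; running total=34707.6 km
Leg 5 bearing: y=sinΔλ·cosφ2=-0.92400192, x=cosφ1·sinφ2-sinφ1·cosφ2·cosΔλ=0.36039391; θ=atan2(y, x)=-68.6924° <0 so +360° → 291.3076° ≈ 291.3°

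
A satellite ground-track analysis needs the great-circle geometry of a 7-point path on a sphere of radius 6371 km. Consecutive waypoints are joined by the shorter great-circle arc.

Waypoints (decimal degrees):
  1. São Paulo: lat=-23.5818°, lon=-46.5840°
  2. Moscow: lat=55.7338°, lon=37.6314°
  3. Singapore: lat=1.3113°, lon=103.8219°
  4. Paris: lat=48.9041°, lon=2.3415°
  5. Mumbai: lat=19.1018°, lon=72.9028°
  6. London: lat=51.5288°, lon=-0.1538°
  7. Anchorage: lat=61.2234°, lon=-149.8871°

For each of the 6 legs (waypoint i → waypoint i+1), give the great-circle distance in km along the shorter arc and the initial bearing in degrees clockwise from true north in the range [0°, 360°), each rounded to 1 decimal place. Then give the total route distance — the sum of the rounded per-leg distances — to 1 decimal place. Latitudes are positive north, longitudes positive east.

Leg 1: dist=11806.4 km, bearing=35.7°
Leg 2: dist=8423.0 km, bearing=109.3°
Leg 3: dist=10732.5 km, bearing=319.6°
Leg 4: dist=7010.0 km, bearing=91.4°
Leg 5: dist=7193.1 km, bearing=318.8°
Leg 6: dist=7192.8 km, bearing=344.4°
Total: 52357.8 km

Leg 1: φ1=-0.4115801, φ2=0.9727383, Δφ=1.3843184, Δλ=1.4698360 rad; a=sin²(Δφ/2)+cosφ1·cosφ2·sin²(Δλ/2)=0.6393055549; c=2·atan2(√a, √(1-a))=1.853143980; dist=6371·c=11806.380 ≈ 11806.4 km; running total=11806.4 km
Leg 1 bearing: y=sinΔλ·cosφ2=0.56017153, x=cosφ1·sinφ2-sinφ1·cosφ2·cosΔλ=0.78011775; θ=atan2(y, x)=35.6806° ≈ 35.7°
Leg 2: φ1=0.9727383, φ2=0.0228865, Δφ=-0.9498518, Δλ=1.1552422 rad; a=sin²(Δφ/2)+cosφ1·cosφ2·sin²(Δλ/2)=0.3769250359; c=2·atan2(√a, √(1-a))=1.322090380; dist=6371·c=8423.038 ≈ 8423.0 km; running total=20229.4 km
Leg 2 bearing: y=sinΔλ·cosφ2=0.91465315, x=cosφ1·sinφ2-sinφ1·cosφ2·cosΔλ=-0.32065531; θ=atan2(y, x)=109.3194° ≈ 109.3°
Leg 3: φ1=0.0228865, φ2=0.8535376, Δφ=0.8306511, Δλ=-1.7711671 rad; a=sin²(Δφ/2)+cosφ1·cosφ2·sin²(Δλ/2)=0.5567740888; c=2·atan2(√a, √(1-a))=1.684589931; dist=6371·c=10732.522 ≈ 10732.5 km; running total=30961.9 km
Leg 3 bearing: y=sinΔλ·cosφ2=-0.64417019, x=cosφ1·sinφ2-sinφ1·cosφ2·cosΔλ=0.75640702; θ=atan2(y, x)=-40.4183° <0 so +360° → 319.5817° ≈ 319.6°
Leg 4: φ1=0.8535376, φ2=0.3333893, Δφ=-0.5201483, Δλ=1.2315270 rad; a=sin²(Δφ/2)+cosφ1·cosφ2·sin²(Δλ/2)=0.2733362274; c=2·atan2(√a, √(1-a))=1.100301339; dist=6371·c=7010.020 ≈ 7010.0 km; running total=37971.9 km
Leg 4 bearing: y=sinΔλ·cosφ2=0.89107532, x=cosφ1·sinφ2-sinφ1·cosφ2·cosΔλ=-0.02188394; θ=atan2(y, x)=91.4068° ≈ 91.4°
Leg 5: φ1=0.3333893, φ2=0.8993472, Δφ=0.5659579, Δλ=-1.2750782 rad; a=sin²(Δφ/2)+cosφ1·cosφ2·sin²(Δλ/2)=0.2862354790; c=2·atan2(√a, √(1-a))=1.129038678; dist=6371·c=7193.105 ≈ 7193.1 km; running total=45165.0 km
Leg 5 bearing: y=sinΔλ·cosφ2=-0.59511683, x=cosφ1·sinφ2-sinφ1·cosφ2·cosΔλ=0.68048136; θ=atan2(y, x)=-41.1714° <0 so +360° → 318.8286° ≈ 318.8°
Leg 6: φ1=0.8993472, φ2=1.0685499, Δφ=0.1692027, Δλ=-2.6133391 rad; a=sin²(Δφ/2)+cosφ1·cosφ2·sin²(Δλ/2)=0.2862151082; c=2·atan2(√a, √(1-a))=1.128993609; dist=6371·c=7192.818 ≈ 7192.8 km; running total=52357.8 km
Leg 6 bearing: y=sinΔλ·cosφ2=-0.24263585, x=cosφ1·sinφ2-sinφ1·cosφ2·cosΔλ=0.87081107; θ=atan2(y, x)=-15.5695° <0 so +360° → 344.4305° ≈ 344.4°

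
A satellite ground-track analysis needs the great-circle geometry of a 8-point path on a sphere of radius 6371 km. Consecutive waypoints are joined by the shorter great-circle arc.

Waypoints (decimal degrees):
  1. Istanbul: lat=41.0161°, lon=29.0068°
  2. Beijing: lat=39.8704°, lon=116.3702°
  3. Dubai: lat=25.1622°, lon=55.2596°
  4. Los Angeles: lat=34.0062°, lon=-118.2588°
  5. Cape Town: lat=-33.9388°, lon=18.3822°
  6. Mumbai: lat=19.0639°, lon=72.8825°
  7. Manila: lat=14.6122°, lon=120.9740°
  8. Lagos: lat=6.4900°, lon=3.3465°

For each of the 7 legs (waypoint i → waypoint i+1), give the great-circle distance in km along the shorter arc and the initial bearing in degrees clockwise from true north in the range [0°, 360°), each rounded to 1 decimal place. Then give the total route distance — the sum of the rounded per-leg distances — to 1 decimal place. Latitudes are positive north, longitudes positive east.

Leg 1: φ1=0.7158660, φ2=0.6958698, Δφ=-0.0199962, Δλ=1.5247790 rad; a=sin²(Δφ/2)+cosφ1·cosφ2·sin²(Δλ/2)=0.2763281426; c=2·atan2(√a, √(1-a))=1.107003235; dist=6371·c=7052.718 ≈ 7052.7 km; running total=7052.7 km
Leg 1 bearing: y=sinΔλ·cosφ2=0.76668395, x=cosφ1·sinφ2-sinφ1·cosφ2·cosΔλ=0.46052070; θ=atan2(y, x)=59.0082° ≈ 59.0°
Leg 2: φ1=0.6958698, φ2=0.4391632, Δφ=-0.2567065, Δλ=-1.0665812 rad; a=sin²(Δφ/2)+cosφ1·cosφ2·sin²(Δλ/2)=0.1959138779; c=2·atan2(√a, √(1-a))=0.917040297; dist=6371·c=5842.464 ≈ 5842.5 km; running total=12895.2 km
Leg 2 bearing: y=sinΔλ·cosφ2=-0.79247065, x=cosφ1·sinφ2-sinφ1·cosφ2·cosΔλ=0.04600866; θ=atan2(y, x)=-86.6773° <0 so +360° → 273.3227° ≈ 273.3°
Leg 3: φ1=0.4391632, φ2=0.5935202, Δφ=0.1543569, Δλ=-3.0284674 rad; a=sin²(Δφ/2)+cosφ1·cosφ2·sin²(Δλ/2)=0.7538603193; c=2·atan2(√a, √(1-a))=2.103333310; dist=6371·c=13400.337 ≈ 13400.3 km; running total=26295.5 km
Leg 3 bearing: y=sinΔλ·cosφ2=-0.09357836, x=cosφ1·sinφ2-sinφ1·cosφ2·cosΔλ=0.85642445; θ=atan2(y, x)=-6.2358° <0 so +360° → 353.7642° ≈ 353.8°
Leg 4: φ1=0.5935202, φ2=-0.5923438, Δφ=-1.1858640, Δλ=2.3848353 rad; a=sin²(Δφ/2)+cosφ1·cosφ2·sin²(Δλ/2)=0.9061448171; c=2·atan2(√a, √(1-a))=2.518863398; dist=6371·c=16047.679 ≈ 16047.7 km; running total=42343.2 km
Leg 4 bearing: y=sinΔλ·cosφ2=0.56959994, x=cosφ1·sinφ2-sinφ1·cosφ2·cosΔλ=-0.12546498; θ=atan2(y, x)=102.4221° ≈ 102.4°
Leg 5: φ1=-0.5923438, φ2=0.3327278, Δφ=0.9250716, Δλ=0.9512097 rad; a=sin²(Δφ/2)+cosφ1·cosφ2·sin²(Δλ/2)=0.3635053040; c=2·atan2(√a, √(1-a))=1.294297238; dist=6371·c=8245.968 ≈ 8246.0 km; running total=50589.2 km
Leg 5 bearing: y=sinΔλ·cosφ2=0.76946814, x=cosφ1·sinφ2-sinφ1·cosφ2·cosΔλ=0.57740417; θ=atan2(y, x)=53.1157° ≈ 53.1°
Leg 6: φ1=0.3327278, φ2=0.2550310, Δφ=-0.0776968, Δλ=0.8393550 rad; a=sin²(Δφ/2)+cosφ1·cosφ2·sin²(Δλ/2)=0.1533555148; c=2·atan2(√a, √(1-a))=0.804753401; dist=6371·c=5127.084 ≈ 5127.1 km; running total=55716.3 km
Leg 6 bearing: y=sinΔλ·cosφ2=0.72014126, x=cosφ1·sinφ2-sinφ1·cosφ2·cosΔλ=0.02733061; θ=atan2(y, x)=87.8266° ≈ 87.8°
Leg 7: φ1=0.2550310, φ2=0.1132719, Δφ=-0.1417591, Δλ=-2.0529872 rad; a=sin²(Δφ/2)+cosφ1·cosφ2·sin²(Δλ/2)=0.7086661250; c=2·atan2(√a, √(1-a))=2.001304048; dist=6371·c=12750.308 ≈ 12750.3 km; running total=68466.6 km
Leg 7 bearing: y=sinΔλ·cosφ2=-0.88030339, x=cosφ1·sinφ2-sinφ1·cosφ2·cosΔλ=0.22560970; θ=atan2(y, x)=-75.6253° <0 so +360° → 284.3747° ≈ 284.4°

Leg 1: dist=7052.7 km, bearing=59.0°
Leg 2: dist=5842.5 km, bearing=273.3°
Leg 3: dist=13400.3 km, bearing=353.8°
Leg 4: dist=16047.7 km, bearing=102.4°
Leg 5: dist=8246.0 km, bearing=53.1°
Leg 6: dist=5127.1 km, bearing=87.8°
Leg 7: dist=12750.3 km, bearing=284.4°
Total: 68466.6 km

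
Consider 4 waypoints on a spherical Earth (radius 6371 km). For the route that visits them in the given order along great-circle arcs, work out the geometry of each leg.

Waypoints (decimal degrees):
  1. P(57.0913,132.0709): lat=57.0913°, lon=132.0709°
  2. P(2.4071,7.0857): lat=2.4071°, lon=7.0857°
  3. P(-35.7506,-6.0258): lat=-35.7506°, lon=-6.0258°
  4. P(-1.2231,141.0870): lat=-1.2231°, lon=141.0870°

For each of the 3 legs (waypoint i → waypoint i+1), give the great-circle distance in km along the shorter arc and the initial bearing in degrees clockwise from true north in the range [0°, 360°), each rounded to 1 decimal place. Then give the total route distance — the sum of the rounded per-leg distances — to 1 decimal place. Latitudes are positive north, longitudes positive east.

Leg 1: dist=11788.9 km, bearing=301.6°
Leg 2: dist=4456.4 km, bearing=196.6°
Leg 3: dist=14675.6 km, bearing=133.1°
Total: 30920.9 km

Leg 1: φ1=0.9964312, φ2=0.0420118, Δφ=-0.9544193, Δλ=-2.1814033 rad; a=sin²(Δφ/2)+cosφ1·cosφ2·sin²(Δλ/2)=0.6379876161; c=2·atan2(√a, √(1-a))=1.850400518; dist=6371·c=11788.902 ≈ 11788.9 km; running total=11788.9 km
Leg 1 bearing: y=sinΔλ·cosφ2=-0.81857725, x=cosφ1·sinφ2-sinφ1·cosφ2·cosΔλ=0.50375485; θ=atan2(y, x)=-58.3917° <0 so +360° → 301.6083° ≈ 301.6°
Leg 2: φ1=0.0420118, φ2=-0.6239657, Δφ=-0.6659775, Δλ=-0.2288388 rad; a=sin²(Δφ/2)+cosφ1·cosφ2·sin²(Δλ/2)=0.1174126509; c=2·atan2(√a, √(1-a))=0.699483695; dist=6371·c=4456.411 ≈ 4456.4 km; running total=16245.3 km
Leg 2 bearing: y=sinΔλ·cosφ2=-0.18410157, x=cosφ1·sinφ2-sinφ1·cosφ2·cosΔλ=-0.61693946; θ=atan2(y, x)=-163.3843° <0 so +360° → 196.6157° ≈ 196.6°
Leg 3: φ1=-0.6239657, φ2=-0.0213471, Δφ=0.6026186, Δλ=2.5676027 rad; a=sin²(Δφ/2)+cosφ1·cosφ2·sin²(Δλ/2)=0.8344402025; c=2·atan2(√a, √(1-a))=2.303497985; dist=6371·c=14675.586 ≈ 14675.6 km; running total=30920.9 km
Leg 3 bearing: y=sinΔλ·cosφ2=0.54286315, x=cosφ1·sinφ2-sinφ1·cosφ2·cosΔλ=-0.50783718; θ=atan2(y, x)=133.0907° ≈ 133.1°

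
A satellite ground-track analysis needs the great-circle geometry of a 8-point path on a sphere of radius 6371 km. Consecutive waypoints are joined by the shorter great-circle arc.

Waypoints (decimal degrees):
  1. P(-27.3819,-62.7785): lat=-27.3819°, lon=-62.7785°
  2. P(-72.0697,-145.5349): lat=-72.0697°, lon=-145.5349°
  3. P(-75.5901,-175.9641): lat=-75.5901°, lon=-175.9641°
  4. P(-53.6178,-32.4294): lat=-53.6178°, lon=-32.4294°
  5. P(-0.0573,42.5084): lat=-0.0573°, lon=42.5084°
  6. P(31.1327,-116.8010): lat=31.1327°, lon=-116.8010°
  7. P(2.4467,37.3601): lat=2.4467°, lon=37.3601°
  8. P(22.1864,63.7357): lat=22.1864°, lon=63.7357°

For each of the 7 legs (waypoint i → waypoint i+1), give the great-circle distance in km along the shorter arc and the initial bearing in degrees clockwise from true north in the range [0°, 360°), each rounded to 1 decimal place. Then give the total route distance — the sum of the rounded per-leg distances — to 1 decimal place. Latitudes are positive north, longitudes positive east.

Leg 1: φ1=-0.4779043, φ2=-1.2578536, Δφ=-0.7799492, Δλ=-1.4443717 rad; a=sin²(Δφ/2)+cosφ1·cosφ2·sin²(Δλ/2)=0.2639748964; c=2·atan2(√a, √(1-a))=1.079181365; dist=6371·c=6875.464 ≈ 6875.5 km; running total=6875.5 km
Leg 1 bearing: y=sinΔλ·cosφ2=-0.30540279, x=cosφ1·sinφ2-sinφ1·cosφ2·cosΔλ=-0.82698110; θ=atan2(y, x)=-159.7309° <0 so +360° → 200.2691° ≈ 200.3°
Leg 2: φ1=-1.2578536, φ2=-1.3192961, Δφ=-0.0614426, Δλ=-0.5310897 rad; a=sin²(Δφ/2)+cosφ1·cosφ2·sin²(Δλ/2)=0.0062200138; c=2·atan2(√a, √(1-a))=0.157898106; dist=6371·c=1005.969 ≈ 1006.0 km; running total=7881.5 km
Leg 2 bearing: y=sinΔλ·cosφ2=-0.12603954, x=cosφ1·sinφ2-sinφ1·cosφ2·cosΔλ=-0.09401774; θ=atan2(y, x)=-126.7207° <0 so +360° → 233.2793° ≈ 233.3°
Leg 3: φ1=-1.3192961, φ2=-0.9358071, Δφ=0.3834890, Δλ=2.5051531 rad; a=sin²(Δφ/2)+cosφ1·cosφ2·sin²(Δλ/2)=0.1694817329; c=2·atan2(√a, √(1-a))=0.848597011; dist=6371·c=5406.412 ≈ 5406.4 km; running total=13287.9 km
Leg 3 bearing: y=sinΔλ·cosφ2=0.35254148, x=cosφ1·sinφ2-sinφ1·cosφ2·cosΔλ=-0.66237845; θ=atan2(y, x)=151.9765° ≈ 152.0°
Leg 4: φ1=-0.9358071, φ2=-0.0010001, Δφ=0.9348071, Δλ=1.3079113 rad; a=sin²(Δφ/2)+cosφ1·cosφ2·sin²(Δλ/2)=0.4225248240; c=2·atan2(√a, √(1-a))=1.415219129; dist=6371·c=9016.361 ≈ 9016.4 km; running total=22304.3 km
Leg 4 bearing: y=sinΔλ·cosφ2=0.96564380, x=cosφ1·sinφ2-sinφ1·cosφ2·cosΔλ=0.20862032; θ=atan2(y, x)=77.8090° ≈ 77.8°
Leg 5: φ1=-0.0010001, φ2=0.5433681, Δφ=0.5443682, Δλ=-2.7804736 rad; a=sin²(Δφ/2)+cosφ1·cosφ2·sin²(Δλ/2)=0.9006401620; c=2·atan2(√a, √(1-a))=2.500228464; dist=6371·c=15928.956 ≈ 15929.0 km; running total=38233.3 km
Leg 5 bearing: y=sinΔλ·cosφ2=-0.30243325, x=cosφ1·sinφ2-sinφ1·cosφ2·cosΔλ=0.51622085; θ=atan2(y, x)=-30.3643° <0 so +360° → 329.6357° ≈ 329.6°
Leg 6: φ1=0.5433681, φ2=0.0427030, Δφ=-0.5006651, Δλ=2.6906188 rad; a=sin²(Δφ/2)+cosφ1·cosφ2·sin²(Δλ/2)=0.8738103504; c=2·atan2(√a, √(1-a))=2.415268542; dist=6371·c=15387.676 ≈ 15387.7 km; running total=53621.0 km
Leg 6 bearing: y=sinΔλ·cosφ2=0.43544493, x=cosφ1·sinφ2-sinφ1·cosφ2·cosΔλ=0.50144890; θ=atan2(y, x)=40.9702° ≈ 41.0°
Leg 7: φ1=0.0427030, φ2=0.3872257, Δφ=0.3445228, Δλ=0.4603411 rad; a=sin²(Δφ/2)+cosφ1·cosφ2·sin²(Δλ/2)=0.0775334428; c=2·atan2(√a, √(1-a))=0.564356222; dist=6371·c=3595.513 ≈ 3595.5 km; running total=57216.5 km
Leg 7 bearing: y=sinΔλ·cosφ2=0.41136126, x=cosφ1·sinφ2-sinφ1·cosφ2·cosΔλ=0.34186247; θ=atan2(y, x)=50.2717° ≈ 50.3°

Leg 1: dist=6875.5 km, bearing=200.3°
Leg 2: dist=1006.0 km, bearing=233.3°
Leg 3: dist=5406.4 km, bearing=152.0°
Leg 4: dist=9016.4 km, bearing=77.8°
Leg 5: dist=15929.0 km, bearing=329.6°
Leg 6: dist=15387.7 km, bearing=41.0°
Leg 7: dist=3595.5 km, bearing=50.3°
Total: 57216.5 km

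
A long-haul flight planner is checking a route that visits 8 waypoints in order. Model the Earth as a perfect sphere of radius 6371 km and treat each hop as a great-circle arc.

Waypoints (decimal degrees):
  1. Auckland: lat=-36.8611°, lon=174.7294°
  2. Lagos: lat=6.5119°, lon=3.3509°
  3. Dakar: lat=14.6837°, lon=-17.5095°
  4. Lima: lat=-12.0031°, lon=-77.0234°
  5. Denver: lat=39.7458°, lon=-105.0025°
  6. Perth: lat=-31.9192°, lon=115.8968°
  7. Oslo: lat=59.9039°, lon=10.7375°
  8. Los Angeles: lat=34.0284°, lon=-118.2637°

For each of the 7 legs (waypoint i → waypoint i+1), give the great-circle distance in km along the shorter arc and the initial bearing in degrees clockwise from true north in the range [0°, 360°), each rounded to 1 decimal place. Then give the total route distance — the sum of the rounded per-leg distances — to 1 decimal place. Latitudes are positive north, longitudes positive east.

Leg 1: dist=16528.8 km, bearing=196.6°
Leg 2: dist=2452.0 km, bearing=293.4°
Leg 3: dist=7194.6 km, bearing=248.8°
Leg 4: dist=6439.6 km, bearing=334.8°
Leg 5: dist=16260.9 km, bearing=270.4°
Leg 6: dist=13861.9 km, bearing=324.0°
Leg 7: dist=8577.3 km, bearing=318.7°
Total: 71315.1 km

Leg 1: φ1=-0.6433476, φ2=0.1136541, Δφ=0.7570017, Δλ=-2.9911191 rad; a=sin²(Δφ/2)+cosφ1·cosφ2·sin²(Δλ/2)=0.9269897203; c=2·atan2(√a, √(1-a))=2.594382540; dist=6371·c=16528.811 ≈ 16528.8 km; running total=16528.8 km
Leg 1 bearing: y=sinΔλ·cosφ2=-0.14893921, x=cosφ1·sinφ2-sinφ1·cosφ2·cosΔλ=-0.49853408; θ=atan2(y, x)=-163.3663° <0 so +360° → 196.6337° ≈ 196.6°
Leg 2: φ1=0.1136541, φ2=0.2562789, Δφ=0.1426248, Δλ=-0.3640827 rad; a=sin²(Δφ/2)+cosφ1·cosφ2·sin²(Δλ/2)=0.0365764729; c=2·atan2(√a, √(1-a))=0.384870515; dist=6371·c=2452.010 ≈ 2452.0 km; running total=18980.8 km
Leg 2 bearing: y=sinΔλ·cosφ2=-0.34446223, x=cosφ1·sinφ2-sinφ1·cosφ2·cosΔλ=0.14933288; θ=atan2(y, x)=-66.5621° <0 so +360° → 293.4379° ≈ 293.4°
Leg 3: φ1=0.2562789, φ2=-0.2094936, Δφ=-0.4657725, Δλ=-1.0387135 rad; a=sin²(Δφ/2)+cosφ1·cosφ2·sin²(Δλ/2)=0.2863426768; c=2·atan2(√a, √(1-a))=1.129275828; dist=6371·c=7194.616 ≈ 7194.6 km; running total=26175.4 km
Leg 3 bearing: y=sinΔλ·cosφ2=-0.84291121, x=cosφ1·sinφ2-sinφ1·cosφ2·cosΔλ=-0.32696005; θ=atan2(y, x)=-111.2010° <0 so +360° → 248.7990° ≈ 248.8°
Leg 4: φ1=-0.2094936, φ2=0.6936951, Δφ=0.9031887, Δλ=-0.4883274 rad; a=sin²(Δφ/2)+cosφ1·cosφ2·sin²(Δλ/2)=0.2343973815; c=2·atan2(√a, √(1-a))=1.010773855; dist=6371·c=6439.640 ≈ 6439.6 km; running total=32615.0 km
Leg 4 bearing: y=sinΔλ·cosφ2=-0.36072372, x=cosφ1·sinφ2-sinφ1·cosφ2·cosΔλ=0.76661555; θ=atan2(y, x)=-25.1989° <0 so +360° → 334.8011° ≈ 334.8°
Leg 5: φ1=0.6936951, φ2=-0.5570951, Δφ=-1.2507902, Δλ=3.8554201 rad; a=sin²(Δφ/2)+cosφ1·cosφ2·sin²(Δλ/2)=0.9156764757; c=2·atan2(√a, √(1-a))=2.552334080; dist=6371·c=16260.920 ≈ 16260.9 km; running total=48875.9 km
Leg 5 bearing: y=sinΔλ·cosφ2=-0.55573260, x=cosφ1·sinφ2-sinφ1·cosφ2·cosΔλ=0.00368044; θ=atan2(y, x)=-89.6206° <0 so +360° → 270.3794° ≈ 270.4°
Leg 6: φ1=-0.5570951, φ2=1.0455203, Δφ=1.6026154, Δλ=-1.8353760 rad; a=sin²(Δφ/2)+cosφ1·cosφ2·sin²(Δλ/2)=0.7843735031; c=2·atan2(√a, √(1-a))=2.175778005; dist=6371·c=13861.882 ≈ 13861.9 km; running total=62737.8 km
Leg 6 bearing: y=sinΔλ·cosφ2=-0.48400257, x=cosφ1·sinφ2-sinφ1·cosφ2·cosΔλ=0.66503259; θ=atan2(y, x)=-36.0467° <0 so +360° → 323.9533° ≈ 324.0°
Leg 7: φ1=1.0455203, φ2=0.5939076, Δφ=-0.4516127, Δλ=-2.2514957 rad; a=sin²(Δφ/2)+cosφ1·cosφ2·sin²(Δλ/2)=0.3886903819; c=2·atan2(√a, √(1-a))=1.346296020; dist=6371·c=8577.252 ≈ 8577.3 km; running total=71315.1 km
Leg 7 bearing: y=sinΔλ·cosφ2=-0.64405679, x=cosφ1·sinφ2-sinφ1·cosφ2·cosΔλ=0.73186852; θ=atan2(y, x)=-41.3483° <0 so +360° → 318.6517° ≈ 318.7°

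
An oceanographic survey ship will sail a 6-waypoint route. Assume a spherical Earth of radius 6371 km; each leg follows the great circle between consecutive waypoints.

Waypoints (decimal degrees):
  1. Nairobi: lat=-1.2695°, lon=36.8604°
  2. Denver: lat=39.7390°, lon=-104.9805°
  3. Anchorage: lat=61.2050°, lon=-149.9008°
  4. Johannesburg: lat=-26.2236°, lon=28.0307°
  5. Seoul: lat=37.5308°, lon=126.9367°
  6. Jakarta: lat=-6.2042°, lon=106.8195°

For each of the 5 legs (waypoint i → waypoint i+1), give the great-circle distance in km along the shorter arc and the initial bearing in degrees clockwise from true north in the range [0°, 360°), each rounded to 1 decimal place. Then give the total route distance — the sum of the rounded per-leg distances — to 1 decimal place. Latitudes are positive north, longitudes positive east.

Leg 1: φ1=-0.0221570, φ2=0.6935764, Δφ=0.7157333, Δλ=-2.4755907 rad; a=sin²(Δφ/2)+cosφ1·cosφ2·sin²(Δλ/2)=0.8093252992; c=2·atan2(√a, √(1-a))=2.237820341; dist=6371·c=14257.153 ≈ 14257.2 km; running total=14257.2 km
Leg 1 bearing: y=sinΔλ·cosφ2=-0.47510266, x=cosφ1·sinφ2-sinφ1·cosφ2·cosΔλ=0.62573868; θ=atan2(y, x)=-37.2082° <0 so +360° → 322.7918° ≈ 322.8°
Leg 2: φ1=0.6935764, φ2=1.0682288, Δφ=0.3746524, Δλ=-0.7840071 rad; a=sin²(Δφ/2)+cosφ1·cosφ2·sin²(Δλ/2)=0.0887432776; c=2·atan2(√a, √(1-a))=0.604980049; dist=6371·c=3854.328 ≈ 3854.3 km; running total=18111.5 km
Leg 2 bearing: y=sinΔλ·cosφ2=-0.34012311, x=cosφ1·sinφ2-sinφ1·cosφ2·cosΔλ=0.45583759; θ=atan2(y, x)=-36.7285° <0 so +360° → 323.2715° ≈ 323.3°
Leg 3: φ1=1.0682288, φ2=-0.4576882, Δφ=-1.5259169, Δλ=3.1054905 rad; a=sin²(Δφ/2)+cosφ1·cosφ2·sin²(Δλ/2)=0.9095283199; c=2·atan2(√a, √(1-a))=2.530561103; dist=6371·c=16122.205 ≈ 16122.2 km; running total=34233.7 km
Leg 3 bearing: y=sinΔλ·cosφ2=0.03237934, x=cosφ1·sinφ2-sinφ1·cosφ2·cosΔλ=0.57279822; θ=atan2(y, x)=3.2354° ≈ 3.2°
Leg 4: φ1=-0.4576882, φ2=0.6550360, Δφ=1.1127242, Δλ=1.7262353 rad; a=sin²(Δφ/2)+cosφ1·cosφ2·sin²(Δλ/2)=0.6896602187; c=2·atan2(√a, √(1-a))=1.959858061; dist=6371·c=12486.256 ≈ 12486.3 km; running total=46720.0 km
Leg 4 bearing: y=sinΔλ·cosφ2=0.78346499, x=cosφ1·sinφ2-sinφ1·cosφ2·cosΔλ=0.49223838; θ=atan2(y, x)=57.8595° ≈ 57.9°
Leg 5: φ1=0.6550360, φ2=-0.1082837, Δφ=-0.7633197, Δλ=-0.3511114 rad; a=sin²(Δφ/2)+cosφ1·cosφ2·sin²(Δλ/2)=0.1627766712; c=2·atan2(√a, √(1-a))=0.830581339; dist=6371·c=5291.634 ≈ 5291.6 km; running total=52011.6 km
Leg 5 bearing: y=sinΔλ·cosφ2=-0.34192714, x=cosφ1·sinφ2-sinφ1·cosφ2·cosΔλ=-0.65437568; θ=atan2(y, x)=-152.4118° <0 so +360° → 207.5882° ≈ 207.6°

Leg 1: dist=14257.2 km, bearing=322.8°
Leg 2: dist=3854.3 km, bearing=323.3°
Leg 3: dist=16122.2 km, bearing=3.2°
Leg 4: dist=12486.3 km, bearing=57.9°
Leg 5: dist=5291.6 km, bearing=207.6°
Total: 52011.6 km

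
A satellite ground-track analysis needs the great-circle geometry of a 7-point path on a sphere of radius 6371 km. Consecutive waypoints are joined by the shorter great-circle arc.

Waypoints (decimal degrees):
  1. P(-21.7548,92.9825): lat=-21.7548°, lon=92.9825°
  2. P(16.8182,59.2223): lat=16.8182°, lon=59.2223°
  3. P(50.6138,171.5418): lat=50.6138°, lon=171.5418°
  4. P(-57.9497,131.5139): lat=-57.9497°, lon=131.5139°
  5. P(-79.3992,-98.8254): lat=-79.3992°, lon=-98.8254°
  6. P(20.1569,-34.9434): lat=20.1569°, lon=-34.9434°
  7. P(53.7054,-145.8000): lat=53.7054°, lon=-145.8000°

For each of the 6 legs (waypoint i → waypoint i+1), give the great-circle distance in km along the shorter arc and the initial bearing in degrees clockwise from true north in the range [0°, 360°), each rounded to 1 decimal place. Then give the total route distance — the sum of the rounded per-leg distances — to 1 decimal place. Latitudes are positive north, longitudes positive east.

Leg 1: dist=5649.8 km, bearing=316.7°
Leg 2: dist=10052.5 km, bearing=35.9°
Leg 3: dist=12610.1 km, bearing=201.8°
Leg 4: dist=4400.4 km, bearing=167.2°
Leg 5: dist=11701.0 km, bearing=60.9°
Leg 6: dist=9498.0 km, bearing=326.3°
Total: 53911.8 km

Leg 1: φ1=-0.3796929, φ2=0.2935330, Δφ=0.6732259, Δλ=-0.5892266 rad; a=sin²(Δφ/2)+cosφ1·cosφ2·sin²(Δλ/2)=0.1840529581; c=2·atan2(√a, √(1-a))=0.886801736; dist=6371·c=5649.814 ≈ 5649.8 km; running total=5649.8 km
Leg 1 bearing: y=sinΔλ·cosφ2=-0.53194886, x=cosφ1·sinφ2-sinφ1·cosφ2·cosΔλ=0.56368455; θ=atan2(y, x)=-43.3409° <0 so +360° → 316.6591° ≈ 316.7°
Leg 2: φ1=0.2935330, φ2=0.8833775, Δφ=0.5898445, Δλ=1.9603451 rad; a=sin²(Δφ/2)+cosφ1·cosφ2·sin²(Δλ/2)=0.5035252227; c=2·atan2(√a, √(1-a))=1.577846831; dist=6371·c=10052.462 ≈ 10052.5 km; running total=15702.3 km
Leg 2 bearing: y=sinΔλ·cosφ2=0.58700464, x=cosφ1·sinφ2-sinφ1·cosφ2·cosΔλ=0.80955286; θ=atan2(y, x)=35.9458° ≈ 35.9°
Leg 3: φ1=0.8833775, φ2=-1.0114131, Δφ=-1.8947905, Δλ=-0.6986186 rad; a=sin²(Δφ/2)+cosφ1·cosφ2·sin²(Δλ/2)=0.6986203289; c=2·atan2(√a, √(1-a))=1.979304454; dist=6371·c=12610.149 ≈ 12610.1 km; running total=28312.4 km
Leg 3 bearing: y=sinΔλ·cosφ2=-0.34130187, x=cosφ1·sinφ2-sinφ1·cosφ2·cosΔλ=-0.85188784; θ=atan2(y, x)=-158.1669° <0 so +360° → 201.8331° ≈ 201.8°
Leg 4: φ1=-1.0114131, φ2=-1.3857775, Δφ=-0.3743644, Δλ=-4.0201792 rad; a=sin²(Δφ/2)+cosφ1·cosφ2·sin²(Δλ/2)=0.1145952896; c=2·atan2(√a, √(1-a))=0.690685605; dist=6371·c=4400.358 ≈ 4400.4 km; running total=32712.8 km
Leg 4 bearing: y=sinΔλ·cosφ2=0.14162322, x=cosφ1·sinφ2-sinφ1·cosφ2·cosΔλ=-0.62112455; θ=atan2(y, x)=167.1555° ≈ 167.2°
Leg 5: φ1=-1.3857775, φ2=0.3518043, Δφ=1.7375817, Δλ=1.1149512 rad; a=sin²(Δφ/2)+cosφ1·cosφ2·sin²(Δλ/2)=0.6313428564; c=2·atan2(√a, √(1-a))=1.836600943; dist=6371·c=11700.985 ≈ 11701.0 km; running total=44413.8 km
Leg 5 bearing: y=sinΔλ·cosφ2=0.84289585, x=cosφ1·sinφ2-sinφ1·cosφ2·cosΔλ=0.46959856; θ=atan2(y, x)=60.8767° ≈ 60.9°
Leg 6: φ1=0.3518043, φ2=0.9373361, Δφ=0.5855318, Δλ=-1.9348127 rad; a=sin²(Δφ/2)+cosφ1·cosφ2·sin²(Δλ/2)=0.4600520160; c=2·atan2(√a, √(1-a))=1.490815113; dist=6371·c=9497.983 ≈ 9498.0 km; running total=53911.8 km
Leg 6 bearing: y=sinΔλ·cosφ2=-0.55315019, x=cosφ1·sinφ2-sinφ1·cosφ2·cosΔλ=0.82924152; θ=atan2(y, x)=-33.7055° <0 so +360° → 326.2945° ≈ 326.3°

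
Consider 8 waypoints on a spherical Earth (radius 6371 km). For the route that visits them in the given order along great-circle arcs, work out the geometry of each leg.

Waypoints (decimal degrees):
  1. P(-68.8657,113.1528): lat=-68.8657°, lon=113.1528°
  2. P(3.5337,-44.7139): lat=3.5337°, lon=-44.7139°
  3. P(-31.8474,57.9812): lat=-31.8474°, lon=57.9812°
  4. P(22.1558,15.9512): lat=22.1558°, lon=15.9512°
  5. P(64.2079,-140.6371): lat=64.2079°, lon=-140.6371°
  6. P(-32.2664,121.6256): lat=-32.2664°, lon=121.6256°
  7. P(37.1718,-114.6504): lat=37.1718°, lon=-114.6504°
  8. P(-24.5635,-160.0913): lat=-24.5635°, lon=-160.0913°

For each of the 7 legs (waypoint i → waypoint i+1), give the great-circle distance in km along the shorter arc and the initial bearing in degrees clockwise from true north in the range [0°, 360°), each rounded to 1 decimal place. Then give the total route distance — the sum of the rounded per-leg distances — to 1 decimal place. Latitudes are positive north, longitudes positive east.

Leg 1: φ1=-1.2019332, φ2=0.0616747, Δφ=1.2636079, Δλ=-2.7552937 rad; a=sin²(Δφ/2)+cosφ1·cosφ2·sin²(Δλ/2)=0.6954203672; c=2·atan2(√a, √(1-a))=1.972341129; dist=6371·c=12565.785 ≈ 12565.8 km; running total=12565.8 km
Leg 1 bearing: y=sinΔλ·cosφ2=-0.37604636, x=cosφ1·sinφ2-sinφ1·cosφ2·cosΔλ=-0.84013847; θ=atan2(y, x)=-155.8867° <0 so +360° → 204.1133° ≈ 204.1°
Leg 2: φ1=0.0616747, φ2=-0.5558420, Δφ=-0.6175167, Δλ=1.7923676 rad; a=sin²(Δφ/2)+cosφ1·cosφ2·sin²(Δλ/2)=0.6094232726; c=2·atan2(√a, √(1-a))=1.791428530; dist=6371·c=11413.191 ≈ 11413.2 km; running total=23979.0 km
Leg 2 bearing: y=sinΔλ·cosφ2=0.82869009, x=cosφ1·sinφ2-sinφ1·cosφ2·cosΔλ=-0.51514942; θ=atan2(y, x)=121.8669° ≈ 121.9°
Leg 3: φ1=-0.5558420, φ2=0.3866917, Δφ=0.9425336, Δλ=-0.7335619 rad; a=sin²(Δφ/2)+cosφ1·cosφ2·sin²(Δλ/2)=0.3073061889; c=2·atan2(√a, √(1-a))=1.175168471; dist=6371·c=7486.998 ≈ 7487.0 km; running total=31466.0 km
Leg 3 bearing: y=sinΔλ·cosφ2=-0.62008349, x=cosφ1·sinφ2-sinφ1·cosφ2·cosΔλ=0.68335411; θ=atan2(y, x)=-42.2210° <0 so +360° → 317.7790° ≈ 317.8°
Leg 4: φ1=0.3866917, φ2=1.1206393, Δφ=0.7339476, Δλ=-2.7329814 rad; a=sin²(Δφ/2)+cosφ1·cosφ2·sin²(Δλ/2)=0.5151234637; c=2·atan2(√a, √(1-a))=1.601047868; dist=6371·c=10200.276 ≈ 10200.3 km; running total=41666.3 km
Leg 4 bearing: y=sinΔλ·cosφ2=-0.17288335, x=cosφ1·sinφ2-sinφ1·cosφ2·cosΔλ=0.98447777; θ=atan2(y, x)=-9.9601° <0 so +360° → 350.0399° ≈ 350.0°
Leg 5: φ1=1.1206393, φ2=-0.5631549, Δφ=-1.6837942, Δλ=4.5773476 rad; a=sin²(Δφ/2)+cosφ1·cosφ2·sin²(Δλ/2)=0.7651030377; c=2·atan2(√a, √(1-a))=2.129639925; dist=6371·c=13567.936 ≈ 13567.9 km; running total=55234.2 km
Leg 5 bearing: y=sinΔλ·cosφ2=-0.83787673, x=cosφ1·sinφ2-sinφ1·cosφ2·cosΔλ=-0.12978481; θ=atan2(y, x)=-98.8050° <0 so +360° → 261.1950° ≈ 261.2°
Leg 6: φ1=-0.5631549, φ2=0.6487703, Δφ=1.2119252, Δλ=-4.1237941 rad; a=sin²(Δφ/2)+cosφ1·cosφ2·sin²(Δλ/2)=0.8483181321; c=2·atan2(√a, √(1-a))=2.341494457; dist=6371·c=14917.661 ≈ 14917.7 km; running total=70151.9 km
Leg 6 bearing: y=sinΔλ·cosφ2=0.66273858, x=cosφ1·sinφ2-sinφ1·cosφ2·cosΔλ=0.27472802; θ=atan2(y, x)=67.4843° ≈ 67.5°
Leg 7: φ1=0.6487703, φ2=-0.4287140, Δφ=-1.0774842, Δλ=-0.7930933 rad; a=sin²(Δφ/2)+cosφ1·cosφ2·sin²(Δλ/2)=0.3713385485; c=2·atan2(√a, √(1-a))=1.310545539; dist=6371·c=8349.486 ≈ 8349.5 km; running total=78501.4 km
Leg 7 bearing: y=sinΔλ·cosφ2=-0.64804418, x=cosφ1·sinφ2-sinφ1·cosφ2·cosΔλ=-0.71681494; θ=atan2(y, x)=-137.8845° <0 so +360° → 222.1155° ≈ 222.1°

Leg 1: dist=12565.8 km, bearing=204.1°
Leg 2: dist=11413.2 km, bearing=121.9°
Leg 3: dist=7487.0 km, bearing=317.8°
Leg 4: dist=10200.3 km, bearing=350.0°
Leg 5: dist=13567.9 km, bearing=261.2°
Leg 6: dist=14917.7 km, bearing=67.5°
Leg 7: dist=8349.5 km, bearing=222.1°
Total: 78501.4 km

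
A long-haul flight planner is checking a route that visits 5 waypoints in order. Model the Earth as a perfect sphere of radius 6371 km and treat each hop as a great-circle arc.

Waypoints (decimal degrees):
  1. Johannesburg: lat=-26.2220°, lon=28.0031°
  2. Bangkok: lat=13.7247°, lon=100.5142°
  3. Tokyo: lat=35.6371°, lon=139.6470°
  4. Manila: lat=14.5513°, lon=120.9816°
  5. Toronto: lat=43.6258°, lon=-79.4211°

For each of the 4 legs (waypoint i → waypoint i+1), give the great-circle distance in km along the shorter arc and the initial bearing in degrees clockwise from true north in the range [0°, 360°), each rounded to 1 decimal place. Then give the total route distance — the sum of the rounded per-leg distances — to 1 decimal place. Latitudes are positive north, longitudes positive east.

Leg 1: φ1=-0.4576602, φ2=0.2395412, Δφ=0.6972014, Δλ=1.2655574 rad; a=sin²(Δφ/2)+cosφ1·cosφ2·sin²(Δλ/2)=0.4214678812; c=2·atan2(√a, √(1-a))=1.413079039; dist=6371·c=9002.727 ≈ 9002.7 km; running total=9002.7 km
Leg 1 bearing: y=sinΔλ·cosφ2=0.92654198, x=cosφ1·sinφ2-sinφ1·cosφ2·cosΔλ=0.34183444; θ=atan2(y, x)=69.7492° ≈ 69.7°
Leg 2: φ1=0.2395412, φ2=0.6219847, Δφ=0.3824435, Δλ=0.6829962 rad; a=sin²(Δφ/2)+cosφ1·cosφ2·sin²(Δλ/2)=0.1246725049; c=2·atan2(√a, √(1-a))=0.721743439; dist=6371·c=4598.227 ≈ 4598.2 km; running total=13600.9 km
Leg 2 bearing: y=sinΔλ·cosφ2=0.51292613, x=cosφ1·sinφ2-sinφ1·cosφ2·cosΔλ=0.41644192; θ=atan2(y, x)=50.9270° ≈ 50.9°
Leg 3: φ1=0.6219847, φ2=0.2539681, Δφ=-0.3680166, Δλ=-0.3257727 rad; a=sin²(Δφ/2)+cosφ1·cosφ2·sin²(Δλ/2)=0.0541661739; c=2·atan2(√a, √(1-a))=0.469780551; dist=6371·c=2992.972 ≈ 2993.0 km; running total=16593.9 km
Leg 3 bearing: y=sinΔλ·cosφ2=-0.30977500, x=cosφ1·sinφ2-sinφ1·cosφ2·cosΔλ=-0.33010339; θ=atan2(y, x)=-136.8196° <0 so +360° → 223.1804° ≈ 223.2°
Leg 4: φ1=0.2539681, φ2=0.7614138, Δφ=0.5074458, Δλ=-3.4976869 rad; a=sin²(Δφ/2)+cosφ1·cosφ2·sin²(Δλ/2)=0.7416705281; c=2·atan2(√a, √(1-a))=2.075263501; dist=6371·c=13221.504 ≈ 13221.5 km; running total=29815.4 km
Leg 4 bearing: y=sinΔλ·cosφ2=0.25234977, x=cosφ1·sinφ2-sinφ1·cosφ2·cosΔλ=0.83827264; θ=atan2(y, x)=16.7537° ≈ 16.8°

Leg 1: dist=9002.7 km, bearing=69.7°
Leg 2: dist=4598.2 km, bearing=50.9°
Leg 3: dist=2993.0 km, bearing=223.2°
Leg 4: dist=13221.5 km, bearing=16.8°
Total: 29815.4 km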